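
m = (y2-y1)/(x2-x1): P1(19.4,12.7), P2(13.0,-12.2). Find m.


dy = -12.2 - 12.7 = -24.9
dx = 13.0 - 19.4 = -6.4
m = -24.9/(-6.4) = 3.8906

m = 3.8906


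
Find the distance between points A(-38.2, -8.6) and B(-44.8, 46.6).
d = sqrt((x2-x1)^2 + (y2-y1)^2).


dx = -44.8 + 38.2 = -6.6
dy = 46.6 + 8.6 = 55.2
d = sqrt(43.56 + 3047.04) = sqrt(3090.6) = 55.5932

55.5932


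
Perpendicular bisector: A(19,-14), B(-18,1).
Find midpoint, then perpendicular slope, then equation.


Midpoint = (0.5, -6.5)
Slope of AB = dy/dx = 15/(-37) = -0.4054
Perp slope = -dx/dy = 37/15 = 2.4667
b = My - (perp slope)*Mx = -6.5 + (-37*0.5)/15 = -6.5 - 1.2333 = -7.7333

y = 2.4667x - 7.7333


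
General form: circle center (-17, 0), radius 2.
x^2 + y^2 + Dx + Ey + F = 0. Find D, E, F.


(x+ 17)^2 + (y-0)^2 = 2^2
D = -2h = 34, E = -2k = 0
F = h^2+k^2-r^2 = 289+0-4 = 285

D = 34, E = 0, F = 285


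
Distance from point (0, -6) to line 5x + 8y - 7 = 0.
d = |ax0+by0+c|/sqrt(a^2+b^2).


|5*0 + 8*(-6) - 7| = |-55| = 55
sqrt(25 + 64) = sqrt(89) = 9.4340
d = 55/sqrt(89) = 5.8300

5.8300


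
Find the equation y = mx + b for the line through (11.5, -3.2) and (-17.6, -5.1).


m = (-1.9)/(-29.1) = 0.0653
b = y1 - m*x1 = -3.2 - (-1.9*11.5)/(-29.1) = -3.2 - 0.7509 = -3.9509

y = 0.0653x - 3.9509


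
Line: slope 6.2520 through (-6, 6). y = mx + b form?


y - 6 = 6.2520(x + 6)
y = 6.2520x + 6 - 6.2520*(-6)
y = 6.2520x + 43.5120

y = 6.2520x + 43.5120


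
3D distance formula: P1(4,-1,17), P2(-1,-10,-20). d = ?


dx=-5, dy=-9, dz=-37
d = sqrt(25+81+1369) = sqrt(1475) = 38.4057

38.4057


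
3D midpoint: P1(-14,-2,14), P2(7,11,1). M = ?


Mx = (-14+7)/2 = -3.5000
My = (-2+11)/2 = 4.5000
Mz = (14+1)/2 = 7.5000

M = (-3.5000, 4.5000, 7.5000)


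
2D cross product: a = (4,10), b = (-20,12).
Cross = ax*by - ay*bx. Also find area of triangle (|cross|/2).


cross = 4*12 - 10*(-20) = 48 + 200 = 248
Triangle area = |248|/2 = 248/2 = 124.0000

cross = 248, triangle area = 124.0000


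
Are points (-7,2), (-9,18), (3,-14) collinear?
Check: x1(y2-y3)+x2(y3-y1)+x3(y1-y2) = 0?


-7*(18+ 14) - 9*(-14-2) + 3*(2-18)
= -224 + 144 - 48 = -128

No, not collinear (determinant = -128)


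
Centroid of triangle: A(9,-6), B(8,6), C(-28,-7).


Gx = (9+8- 28)/3 = -11/3 = -3.6667
Gy = (-6+6- 7)/3 = -7/3 = -2.3333

G = (-3.6667, -2.3333)


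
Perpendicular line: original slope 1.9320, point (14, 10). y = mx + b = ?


Perpendicular slope = -1/m1 = -1/1.9320 = -0.5176
b2 = y0 - m2*x0 = 10 + 14/1.9320 = 10 + 7.2464 = 17.2464

y = -0.5176x + 17.2464


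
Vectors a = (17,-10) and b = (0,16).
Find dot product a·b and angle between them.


a·b = 17*0 - 10*16 = 0 - 160 = -160
|a| = sqrt(289+100) = 19.7231
|b| = sqrt(0+256) = 16.0000
cos(theta) = -160/(sqrt(389)*sqrt(256)) = -160/sqrt(99584) = -0.507020
theta = arccos(-160/sqrt(99584)) = 120.4655 degrees

a·b = -160, theta = 120.4655 deg


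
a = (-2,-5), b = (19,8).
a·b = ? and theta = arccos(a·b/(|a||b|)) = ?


a·b = -2*19 - 5*8 = -38 - 40 = -78
|a| = sqrt(4+25) = 5.3852
|b| = sqrt(361+64) = 20.6155
cos(theta) = -78/(sqrt(29)*sqrt(425)) = -78/sqrt(12325) = -0.702589
theta = arccos(-78/sqrt(12325)) = 134.6351 degrees

a·b = -78, theta = 134.6351 deg


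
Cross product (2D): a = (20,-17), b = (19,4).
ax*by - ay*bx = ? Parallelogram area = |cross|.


cross = 20*4 + 17*19 = 80 + 323 = 403
Parallelogram area = |403| = 403

cross = 403, parallelogram area = 403


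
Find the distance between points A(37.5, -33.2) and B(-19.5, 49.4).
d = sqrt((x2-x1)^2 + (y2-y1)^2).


dx = -19.5 - 37.5 = -57.0
dy = 49.4 + 33.2 = 82.6
d = sqrt(3249.0 + 6822.76) = sqrt(10071.76) = 100.3582

100.3582


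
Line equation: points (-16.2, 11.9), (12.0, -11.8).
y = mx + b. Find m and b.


m = (-23.7)/(28.2) = -0.8404
b = y1 - m*x1 = 11.9 - (-23.7*(-16.2))/(28.2) = 11.9 - 13.6149 = -1.7149

y = -0.8404x - 1.7149


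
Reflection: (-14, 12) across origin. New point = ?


Reflection rule for origin: (-x, -y)
(-14, 12) -> (14, -12)

(14, -12)


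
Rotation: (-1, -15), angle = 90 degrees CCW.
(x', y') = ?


cos(90) = 0, sin(90) = 1
x' = -1*0 + 15*1 = 15
y' = -1*1 - 15*0 = -1

(15, -1)


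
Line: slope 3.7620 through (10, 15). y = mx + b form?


y - 15 = 3.7620(x - 10)
y = 3.7620x + 15 - 3.7620*10
y = 3.7620x - 22.6200

y = 3.7620x - 22.6200


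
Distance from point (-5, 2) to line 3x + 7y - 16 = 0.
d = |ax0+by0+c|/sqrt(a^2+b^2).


|3*(-5) + 7*2 - 16| = |-17| = 17
sqrt(9 + 49) = sqrt(58) = 7.6158
d = 17/sqrt(58) = 2.2322

2.2322


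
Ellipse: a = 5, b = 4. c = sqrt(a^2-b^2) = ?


c^2 = 5^2 - 4^2 = 25 - 16 = 9
c = sqrt(9) = 3.0000

c = 3.0000


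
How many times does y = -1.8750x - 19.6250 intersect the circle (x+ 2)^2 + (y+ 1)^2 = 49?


Substitute y = -1.8750x - 19.6250: (x+ 2)^2 + (-1.8750x- 19.6250+ 1)^2 = 49
Expand to Ax^2 + Bx + C = 0, where b-k = -18.625
A = 1+m^2 = 4.515625
B = 2(m(b-k) - h) = 2(-1.8750*(-18.625) + 2) = 73.84375
C = h^2 + (b-k)^2 - r^2 = 4 + 346.890625 - 49 = 301.890625
disc = B^2-4AC = 5452.8994 - 5452.8994 = 0
disc = 0

1 intersection point (tangent)


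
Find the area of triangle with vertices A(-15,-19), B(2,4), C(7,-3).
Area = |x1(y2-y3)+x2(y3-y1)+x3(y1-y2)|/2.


-15*(4+ 3) = -105
2*(-3+ 19) = 32
7*(-19-4) = -161
sum = -234
Area = |-234|/2 = 117.0000

117.0000 sq units


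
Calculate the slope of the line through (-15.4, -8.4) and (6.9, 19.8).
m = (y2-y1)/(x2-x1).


dy = 19.8 + 8.4 = 28.2
dx = 6.9 + 15.4 = 22.3
m = 28.2/22.3 = 1.2646

m = 1.2646


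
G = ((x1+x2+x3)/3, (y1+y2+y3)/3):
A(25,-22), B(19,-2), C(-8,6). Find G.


Gx = (25+19- 8)/3 = 36/3 = 12.0000
Gy = (-22- 2+6)/3 = -18/3 = -6.0000

G = (12.0000, -6.0000)


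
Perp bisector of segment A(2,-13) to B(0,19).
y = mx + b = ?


Midpoint = (1, 3)
Slope of AB = dy/dx = 32/(-2) = -16.0000
Perp slope = -dx/dy = 2/32 = 0.0625
b = My - (perp slope)*Mx = 3 + (-2*1)/32 = 3 - 0.0625 = 2.9375

y = 0.0625x + 2.9375


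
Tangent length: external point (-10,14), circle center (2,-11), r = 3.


d = sqrt((-10-2)^2 + (14+ 11)^2) = sqrt(144+625) = 27.7308
L = sqrt(769.0000 - 9) = sqrt(760.0000) = 27.5681

27.5681


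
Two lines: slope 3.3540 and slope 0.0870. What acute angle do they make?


m1-m2 = 3.267
1+m1*m2 = 1.291798
tan(theta) = |3.267/1.291798| = 2.529033
theta = arctan(|3.267/1.291798|) = 68.4258 degrees (acute angle)

68.4258 degrees


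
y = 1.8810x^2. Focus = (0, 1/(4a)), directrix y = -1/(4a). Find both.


a = 1.8810
1/(4a) = 0.1329
Focus = (0, 0.1329)
Directrix: y = -0.1329

Focus = (0, 0.1329), Directrix: y = -0.1329


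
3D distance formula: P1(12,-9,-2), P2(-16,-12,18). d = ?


dx=-28, dy=-3, dz=20
d = sqrt(784+9+400) = sqrt(1193) = 34.5398

34.5398


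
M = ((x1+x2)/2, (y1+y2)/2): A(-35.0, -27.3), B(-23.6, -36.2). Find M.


Mx = (-35.0 - 23.6)/2 = -58.6/2 = -29.3000
My = (-27.3 - 36.2)/2 = -63.5/2 = -31.7500

(-29.3000, -31.7500)


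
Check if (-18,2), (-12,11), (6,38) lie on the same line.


-18*(11-38) - 12*(38-2) + 6*(2-11)
= 486 - 432 - 54 = 0

Yes, collinear (determinant = 0)


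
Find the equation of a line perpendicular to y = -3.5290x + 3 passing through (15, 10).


Perpendicular slope = -1/m1 = -1/(-3.5290) = 0.2834
b2 = y0 - m2*x0 = 10 + 15/(-3.5290) = 10 - 4.2505 = 5.7495

y = 0.2834x + 5.7495


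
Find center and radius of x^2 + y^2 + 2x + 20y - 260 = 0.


h = -D/2 = -2/2 = -1
k = -E/2 = -20/2 = -10
r^2 = h^2 + k^2 - F = 1 + 100 + 260 = 361
r = 19

Center (-1, -10), radius = 19


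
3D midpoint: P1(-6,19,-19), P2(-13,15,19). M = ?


Mx = (-6- 13)/2 = -9.5000
My = (19+15)/2 = 17.0000
Mz = (-19+19)/2 = 0

M = (-9.5000, 17.0000, 0)


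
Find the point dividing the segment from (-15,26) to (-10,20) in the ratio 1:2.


Px = (1*(-10) + 2*(-15))/3 = -40/3 = -13.3333
Py = (1*20 + 2*26)/3 = 72/3 = 24.0000

P = (-13.3333, 24.0000)


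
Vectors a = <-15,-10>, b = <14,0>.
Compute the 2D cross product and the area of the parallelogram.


cross = -15*0 + 10*14 = 0 + 140 = 140
Parallelogram area = |140| = 140

cross = 140, parallelogram area = 140


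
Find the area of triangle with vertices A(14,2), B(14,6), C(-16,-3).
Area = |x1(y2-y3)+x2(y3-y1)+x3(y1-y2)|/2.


14*(6+ 3) = 126
14*(-3-2) = -70
-16*(2-6) = 64
sum = 120
Area = |120|/2 = 60.0000

60.0000 sq units


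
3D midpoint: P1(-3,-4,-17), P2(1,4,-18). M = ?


Mx = (-3+1)/2 = -1.0000
My = (-4+4)/2 = 0
Mz = (-17- 18)/2 = -17.5000

M = (-1.0000, 0, -17.5000)


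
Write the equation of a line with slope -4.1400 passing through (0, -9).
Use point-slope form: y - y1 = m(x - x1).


y + 9 = -4.1400(x - 0)
y = -4.1400x - 9 + 4.1400*0
y = -4.1400x - 9.0000

y = -4.1400x - 9.0000


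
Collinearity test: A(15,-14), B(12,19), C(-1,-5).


15*(19+ 5) + 12*(-5+ 14) - 1*(-14-19)
= 360 + 108 + 33 = 501

No, not collinear (determinant = 501)


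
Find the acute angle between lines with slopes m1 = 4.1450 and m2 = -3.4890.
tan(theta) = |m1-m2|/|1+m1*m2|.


m1-m2 = 7.634
1+m1*m2 = -13.461905
tan(theta) = |7.634/(-13.461905)| = 0.567082
theta = arctan(|7.634/(-13.461905)|) = 29.5568 degrees (acute angle)

29.5568 degrees


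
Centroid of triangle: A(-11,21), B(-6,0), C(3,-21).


Gx = (-11- 6+3)/3 = -14/3 = -4.6667
Gy = (21+0- 21)/3 = 0/3 = 0

G = (-4.6667, 0)


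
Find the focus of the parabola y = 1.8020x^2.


a = 1.8020
4a = 7.2080
focus = (0, 1/7.2080) = (0, 0.1387)

Focus = (0, 0.1387)


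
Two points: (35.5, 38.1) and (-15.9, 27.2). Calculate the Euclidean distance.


dx = -15.9 - 35.5 = -51.4
dy = 27.2 - 38.1 = -10.9
d = sqrt(2641.96 + 118.81) = sqrt(2760.77) = 52.5430

52.5430


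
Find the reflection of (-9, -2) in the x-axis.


Reflection rule for x-axis: (x, -y)
(-9, -2) -> (-9, 2)

(-9, 2)


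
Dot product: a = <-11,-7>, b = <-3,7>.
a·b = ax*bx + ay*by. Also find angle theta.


a·b = -11*(-3) - 7*7 = 33 - 49 = -16
|a| = sqrt(121+49) = 13.0384
|b| = sqrt(9+49) = 7.6158
cos(theta) = -16/(sqrt(170)*sqrt(58)) = -16/sqrt(9860) = -0.161132
theta = arccos(-16/sqrt(9860)) = 99.2726 degrees

a·b = -16, theta = 99.2726 deg


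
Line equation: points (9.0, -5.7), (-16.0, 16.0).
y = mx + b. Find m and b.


m = (21.7)/(-25.0) = -0.8680
b = y1 - m*x1 = -5.7 - (21.7*9.0)/(-25.0) = -5.7 + 7.8120 = 2.1120

y = -0.8680x + 2.1120


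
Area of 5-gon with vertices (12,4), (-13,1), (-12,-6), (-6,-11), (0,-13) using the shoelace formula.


sum(xi*y_{i+1}) = 12*1 - 13*(-6) - 12*(-11) - 6*(-13) + 0*4 = 300
sum(yi*x_{i+1}) = 4*(-13) + 1*(-12) - 6*(-6) - 11*0 - 13*12 = -184
Area = |300 + 184|/2 = 484/2 = 242.0000

242.0000 sq units


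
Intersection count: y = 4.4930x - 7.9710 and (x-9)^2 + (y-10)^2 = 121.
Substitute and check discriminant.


Substitute y = 4.4930x - 7.9710: (x-9)^2 + (4.4930x- 7.9710-10)^2 = 121
Expand to Ax^2 + Bx + C = 0, where b-k = -17.971
A = 1+m^2 = 21.187049
B = 2(m(b-k) - h) = 2(4.4930*(-17.971) - 9) = -179.487406
C = h^2 + (b-k)^2 - r^2 = 81 + 322.956841 - 121 = 282.956841
disc = B^2-4AC = 32215.7289 - 23980.0818 = 8235.6471
disc > 0

2 intersection points


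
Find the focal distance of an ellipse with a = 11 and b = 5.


c^2 = 11^2 - 5^2 = 121 - 25 = 96
c = sqrt(96) = 9.7980

c = 9.7980


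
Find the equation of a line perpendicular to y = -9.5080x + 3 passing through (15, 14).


Perpendicular slope = -1/m1 = -1/(-9.5080) = 0.1052
b2 = y0 - m2*x0 = 14 + 15/(-9.5080) = 14 - 1.5776 = 12.4224

y = 0.1052x + 12.4224


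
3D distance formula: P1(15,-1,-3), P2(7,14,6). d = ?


dx=-8, dy=15, dz=9
d = sqrt(64+225+81) = sqrt(370) = 19.2354

19.2354


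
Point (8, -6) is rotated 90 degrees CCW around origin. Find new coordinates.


cos(90) = 0, sin(90) = 1
x' = 8*0 + 6*1 = 6
y' = 8*1 - 6*0 = 8

(6, 8)


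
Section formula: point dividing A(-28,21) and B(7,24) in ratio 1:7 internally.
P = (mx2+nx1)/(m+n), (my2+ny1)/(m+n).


Px = (1*7 + 7*(-28))/8 = -189/8 = -23.6250
Py = (1*24 + 7*21)/8 = 171/8 = 21.3750

P = (-23.6250, 21.3750)


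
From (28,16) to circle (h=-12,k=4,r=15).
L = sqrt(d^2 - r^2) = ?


d = sqrt((28+ 12)^2 + (16-4)^2) = sqrt(1600+144) = 41.7612
L = sqrt(1744.0000 - 225) = sqrt(1519.0000) = 38.9744

38.9744


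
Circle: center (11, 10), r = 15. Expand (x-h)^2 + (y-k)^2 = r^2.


(x-11)^2 + (y-10)^2 = 15^2
D = -2h = -22, E = -2k = -20
F = h^2+k^2-r^2 = 121+100-225 = -4

x^2 + y^2 - 22x - 20y - 4 = 0


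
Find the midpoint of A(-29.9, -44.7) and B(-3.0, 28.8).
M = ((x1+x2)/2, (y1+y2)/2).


Mx = (-29.9 - 3.0)/2 = -32.9/2 = -16.4500
My = (-44.7 + 28.8)/2 = -15.9/2 = -7.9500

(-16.4500, -7.9500)


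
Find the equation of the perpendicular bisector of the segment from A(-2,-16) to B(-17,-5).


Midpoint = (-9.5, -10.5)
Slope of AB = dy/dx = 11/(-15) = -0.7333
Perp slope = -dx/dy = 15/11 = 1.3636
b = My - (perp slope)*Mx = -10.5 + (-15*(-9.5))/11 = -10.5 + 12.9545 = 2.4545

y = 1.3636x + 2.4545


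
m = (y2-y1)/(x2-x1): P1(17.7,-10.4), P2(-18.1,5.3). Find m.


dy = 5.3 + 10.4 = 15.7
dx = -18.1 - 17.7 = -35.8
m = 15.7/(-35.8) = -0.4385

m = -0.4385


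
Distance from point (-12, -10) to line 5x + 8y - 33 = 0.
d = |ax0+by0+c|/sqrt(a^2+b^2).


|5*(-12) + 8*(-10) - 33| = |-173| = 173
sqrt(25 + 64) = sqrt(89) = 9.4340
d = 173/sqrt(89) = 18.3380

18.3380


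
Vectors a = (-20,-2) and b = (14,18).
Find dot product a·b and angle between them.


a·b = -20*14 - 2*18 = -280 - 36 = -316
|a| = sqrt(400+4) = 20.0998
|b| = sqrt(196+324) = 22.8035
cos(theta) = -316/(sqrt(404)*sqrt(520)) = -316/sqrt(210080) = -0.689437
theta = arccos(-316/sqrt(210080)) = 133.5856 degrees

a·b = -316, theta = 133.5856 deg


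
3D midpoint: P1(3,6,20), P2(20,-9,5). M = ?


Mx = (3+20)/2 = 11.5000
My = (6- 9)/2 = -1.5000
Mz = (20+5)/2 = 12.5000

M = (11.5000, -1.5000, 12.5000)


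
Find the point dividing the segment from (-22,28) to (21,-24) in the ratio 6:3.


Px = (6*21 + 3*(-22))/9 = 60/9 = 6.6667
Py = (6*(-24) + 3*28)/9 = -60/9 = -6.6667

P = (6.6667, -6.6667)


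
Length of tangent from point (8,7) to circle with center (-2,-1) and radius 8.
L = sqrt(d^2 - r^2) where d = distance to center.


d = sqrt((8+ 2)^2 + (7+ 1)^2) = sqrt(100+64) = 12.8062
L = sqrt(164.0000 - 64) = sqrt(100.0000) = 10.0000

10.0000


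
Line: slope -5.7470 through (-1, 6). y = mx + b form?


y - 6 = -5.7470(x + 1)
y = -5.7470x + 6 + 5.7470*(-1)
y = -5.7470x + 0.2530

y = -5.7470x + 0.2530


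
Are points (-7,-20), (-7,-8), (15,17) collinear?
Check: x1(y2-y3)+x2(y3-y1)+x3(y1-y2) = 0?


-7*(-8-17) - 7*(17+ 20) + 15*(-20+ 8)
= 175 - 259 - 180 = -264

No, not collinear (determinant = -264)


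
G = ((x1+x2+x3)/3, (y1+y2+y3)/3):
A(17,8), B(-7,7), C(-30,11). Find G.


Gx = (17- 7- 30)/3 = -20/3 = -6.6667
Gy = (8+7+11)/3 = 26/3 = 8.6667

G = (-6.6667, 8.6667)


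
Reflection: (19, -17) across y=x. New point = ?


Reflection rule for y=x: (y, x)
(19, -17) -> (-17, 19)

(-17, 19)


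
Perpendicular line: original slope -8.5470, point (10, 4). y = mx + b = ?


Perpendicular slope = -1/m1 = -1/(-8.5470) = 0.1170
b2 = y0 - m2*x0 = 4 + 10/(-8.5470) = 4 - 1.1700 = 2.8300

y = 0.1170x + 2.8300


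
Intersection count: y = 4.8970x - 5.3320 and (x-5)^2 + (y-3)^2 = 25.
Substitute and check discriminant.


Substitute y = 4.8970x - 5.3320: (x-5)^2 + (4.8970x- 5.3320-3)^2 = 25
Expand to Ax^2 + Bx + C = 0, where b-k = -8.332
A = 1+m^2 = 24.980609
B = 2(m(b-k) - h) = 2(4.8970*(-8.332) - 5) = -91.603608
C = h^2 + (b-k)^2 - r^2 = 25 + 69.422224 - 25 = 69.422224
disc = B^2-4AC = 8391.2210 - 6936.8377 = 1454.3833
disc > 0

2 intersection points


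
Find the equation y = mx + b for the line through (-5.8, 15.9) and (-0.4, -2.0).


m = (-17.9)/(5.4) = -3.3148
b = y1 - m*x1 = 15.9 - (-17.9*(-5.8))/(5.4) = 15.9 - 19.2259 = -3.3259

y = -3.3148x - 3.3259


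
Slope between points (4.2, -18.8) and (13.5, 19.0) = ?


dy = 19.0 + 18.8 = 37.8
dx = 13.5 - 4.2 = 9.3
m = 37.8/9.3 = 4.0645

m = 4.0645


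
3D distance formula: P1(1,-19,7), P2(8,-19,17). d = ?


dx=7, dy=0, dz=10
d = sqrt(49+0+100) = sqrt(149) = 12.2066

12.2066


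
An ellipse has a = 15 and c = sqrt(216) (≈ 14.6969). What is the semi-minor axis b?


b^2 = 15^2 - (sqrt(216))^2 = 225 - 216 = 9
b = sqrt(9) = 3

b = 3


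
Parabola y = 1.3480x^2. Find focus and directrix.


a = 1.3480
1/(4a) = 0.1855
Focus = (0, 0.1855)
Directrix: y = -0.1855

Focus = (0, 0.1855), Directrix: y = -0.1855


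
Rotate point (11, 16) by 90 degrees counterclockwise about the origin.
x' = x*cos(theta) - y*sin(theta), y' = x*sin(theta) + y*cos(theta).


cos(90) = 0, sin(90) = 1
x' = 11*0 - 16*1 = -16
y' = 11*1 + 16*0 = 11

(-16, 11)


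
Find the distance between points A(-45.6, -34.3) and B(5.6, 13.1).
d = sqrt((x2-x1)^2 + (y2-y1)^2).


dx = 5.6 + 45.6 = 51.2
dy = 13.1 + 34.3 = 47.4
d = sqrt(2621.44 + 2246.76) = sqrt(4868.2) = 69.7725

69.7725


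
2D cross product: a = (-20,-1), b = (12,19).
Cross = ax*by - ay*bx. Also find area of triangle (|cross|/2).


cross = -20*19 + 1*12 = -380 + 12 = -368
Triangle area = |-368|/2 = 368/2 = 184.0000

cross = -368, triangle area = 184.0000


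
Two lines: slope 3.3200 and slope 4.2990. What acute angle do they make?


m1-m2 = -0.979
1+m1*m2 = 15.27268
tan(theta) = |-0.979/15.27268| = 0.064101
theta = arctan(|-0.979/15.27268|) = 3.6677 degrees (acute angle)

3.6677 degrees


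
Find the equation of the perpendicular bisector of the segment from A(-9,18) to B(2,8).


Midpoint = (-3.5, 13)
Slope of AB = dy/dx = -10/11 = -0.9091
Perp slope = -dx/dy = 11/10 = 1.1000
b = My - (perp slope)*Mx = 13 + (11*(-3.5))/(-10) = 13 + 3.8500 = 16.8500

y = 1.1000x + 16.8500


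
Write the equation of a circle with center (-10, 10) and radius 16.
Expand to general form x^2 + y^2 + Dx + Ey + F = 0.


(x+ 10)^2 + (y-10)^2 = 16^2
D = -2h = 20, E = -2k = -20
F = h^2+k^2-r^2 = 100+100-256 = -56

x^2 + y^2 + 20x - 20y - 56 = 0


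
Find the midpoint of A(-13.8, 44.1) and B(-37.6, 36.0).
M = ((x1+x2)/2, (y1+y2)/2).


Mx = (-13.8 - 37.6)/2 = -51.4/2 = -25.7000
My = (44.1 + 36.0)/2 = 80.1/2 = 40.0500

(-25.7000, 40.0500)


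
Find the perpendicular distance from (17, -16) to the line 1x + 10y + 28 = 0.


|1*17 + 10*(-16) + 28| = |-115| = 115
sqrt(1 + 100) = sqrt(101) = 10.0499
d = 115/sqrt(101) = 11.4429

11.4429


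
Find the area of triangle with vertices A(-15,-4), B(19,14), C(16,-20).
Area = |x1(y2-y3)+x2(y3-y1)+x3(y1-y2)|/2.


-15*(14+ 20) = -510
19*(-20+ 4) = -304
16*(-4-14) = -288
sum = -1102
Area = |-1102|/2 = 551.0000

551.0000 sq units


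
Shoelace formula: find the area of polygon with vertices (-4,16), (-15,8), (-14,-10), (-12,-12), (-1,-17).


sum(xi*y_{i+1}) = -4*8 - 15*(-10) - 14*(-12) - 12*(-17) - 1*16 = 474
sum(yi*x_{i+1}) = 16*(-15) + 8*(-14) - 10*(-12) - 12*(-1) - 17*(-4) = -152
Area = |474 + 152|/2 = 626/2 = 313.0000

313.0000 sq units


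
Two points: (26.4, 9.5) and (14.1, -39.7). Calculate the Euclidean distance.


dx = 14.1 - 26.4 = -12.3
dy = -39.7 - 9.5 = -49.2
d = sqrt(151.29 + 2420.64) = sqrt(2571.93) = 50.7142

50.7142


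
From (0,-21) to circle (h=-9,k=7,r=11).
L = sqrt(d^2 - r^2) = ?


d = sqrt((0+ 9)^2 + (-21-7)^2) = sqrt(81+784) = 29.4109
L = sqrt(865.0000 - 121) = sqrt(744.0000) = 27.2764

27.2764


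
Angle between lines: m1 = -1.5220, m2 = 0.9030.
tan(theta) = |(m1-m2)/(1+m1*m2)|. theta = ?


m1-m2 = -2.425
1+m1*m2 = -0.374366
tan(theta) = |-2.425/(-0.374366)| = 6.477618
theta = arctan(|-2.425/(-0.374366)|) = 81.2241 degrees (acute angle)

81.2241 degrees


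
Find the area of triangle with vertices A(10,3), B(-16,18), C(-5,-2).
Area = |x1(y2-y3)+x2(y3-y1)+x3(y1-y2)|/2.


10*(18+ 2) = 200
-16*(-2-3) = 80
-5*(3-18) = 75
sum = 355
Area = |355|/2 = 177.5000

177.5000 sq units


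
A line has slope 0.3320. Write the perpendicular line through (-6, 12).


Perpendicular slope = -1/m1 = -1/0.3320 = -3.0120
b2 = y0 - m2*x0 = 12 - 6/0.3320 = 12 - 18.0723 = -6.0723

y = -3.0120x - 6.0723


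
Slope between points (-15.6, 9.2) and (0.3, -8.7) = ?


dy = -8.7 - 9.2 = -17.9
dx = 0.3 + 15.6 = 15.9
m = -17.9/15.9 = -1.1258

m = -1.1258


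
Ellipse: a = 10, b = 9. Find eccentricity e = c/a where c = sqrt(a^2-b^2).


c = sqrt(100-81) = sqrt(19) = 4.3589
e = c/a = sqrt(19)/10 = 0.4359

e = 0.4359


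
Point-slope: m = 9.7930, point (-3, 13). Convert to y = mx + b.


y - 13 = 9.7930(x + 3)
y = 9.7930x + 13 - 9.7930*(-3)
y = 9.7930x + 42.3790

y = 9.7930x + 42.3790


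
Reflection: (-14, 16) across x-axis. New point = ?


Reflection rule for x-axis: (x, -y)
(-14, 16) -> (-14, -16)

(-14, -16)


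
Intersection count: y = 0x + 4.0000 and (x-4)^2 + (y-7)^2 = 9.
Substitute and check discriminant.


Substitute y = 0x + 4.0000: (x-4)^2 + (0x+4.0000-7)^2 = 9
Expand to Ax^2 + Bx + C = 0, where b-k = -3
A = 1+m^2 = 1
B = 2(m(b-k) - h) = 2(0*(-3) - 4) = -8
C = h^2 + (b-k)^2 - r^2 = 16 + 9 - 9 = 16
disc = B^2-4AC = 64.0000 - 64.0000 = 0
disc = 0

1 intersection point (tangent)


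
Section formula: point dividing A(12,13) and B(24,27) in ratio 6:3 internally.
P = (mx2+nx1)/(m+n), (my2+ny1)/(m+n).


Px = (6*24 + 3*12)/9 = 180/9 = 20.0000
Py = (6*27 + 3*13)/9 = 201/9 = 22.3333

P = (20.0000, 22.3333)


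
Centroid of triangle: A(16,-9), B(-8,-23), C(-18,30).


Gx = (16- 8- 18)/3 = -10/3 = -3.3333
Gy = (-9- 23+30)/3 = -2/3 = -0.6667

G = (-3.3333, -0.6667)


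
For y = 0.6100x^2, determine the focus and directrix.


a = 0.6100
1/(4a) = 0.4098
Focus = (0, 0.4098)
Directrix: y = -0.4098

Focus = (0, 0.4098), Directrix: y = -0.4098


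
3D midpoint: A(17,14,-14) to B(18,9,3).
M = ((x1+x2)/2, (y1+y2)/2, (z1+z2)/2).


Mx = (17+18)/2 = 17.5000
My = (14+9)/2 = 11.5000
Mz = (-14+3)/2 = -5.5000

M = (17.5000, 11.5000, -5.5000)


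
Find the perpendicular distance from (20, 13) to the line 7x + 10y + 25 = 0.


|7*20 + 10*13 + 25| = |295| = 295
sqrt(49 + 100) = sqrt(149) = 12.2066
d = 295/sqrt(149) = 24.1673

24.1673


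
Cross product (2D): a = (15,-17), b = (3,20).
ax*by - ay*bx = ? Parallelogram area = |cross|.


cross = 15*20 + 17*3 = 300 + 51 = 351
Parallelogram area = |351| = 351

cross = 351, parallelogram area = 351


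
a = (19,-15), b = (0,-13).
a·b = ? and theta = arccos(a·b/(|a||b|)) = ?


a·b = 19*0 - 15*(-13) = 0 + 195 = 195
|a| = sqrt(361+225) = 24.2074
|b| = sqrt(0+169) = 13.0000
cos(theta) = 195/(sqrt(586)*sqrt(169)) = 195/sqrt(99034) = 0.619644
theta = arccos(195/sqrt(99034)) = 51.7098 degrees

a·b = 195, theta = 51.7098 deg


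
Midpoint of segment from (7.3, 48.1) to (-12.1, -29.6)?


Mx = (7.3 - 12.1)/2 = -4.8/2 = -2.4000
My = (48.1 - 29.6)/2 = 18.5/2 = 9.2500

(-2.4000, 9.2500)


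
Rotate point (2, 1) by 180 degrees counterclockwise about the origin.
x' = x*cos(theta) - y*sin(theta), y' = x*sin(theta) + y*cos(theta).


cos(180) = -1, sin(180) = 0
x' = 2*(-1) - 1*0 = -2
y' = 2*0 + 1*(-1) = -1

(-2, -1)


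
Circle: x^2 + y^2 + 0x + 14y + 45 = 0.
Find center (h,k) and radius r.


h = -D/2 = 0/2 = 0
k = -E/2 = -14/2 = -7
r^2 = h^2 + k^2 - F = 0 + 49 - 45 = 4
r = 2

Center (0, -7), radius = 2


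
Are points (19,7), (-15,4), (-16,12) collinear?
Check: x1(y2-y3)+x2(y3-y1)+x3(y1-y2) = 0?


19*(4-12) - 15*(12-7) - 16*(7-4)
= -152 - 75 - 48 = -275

No, not collinear (determinant = -275)


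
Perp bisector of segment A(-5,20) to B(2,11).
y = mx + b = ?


Midpoint = (-1.5, 15.5)
Slope of AB = dy/dx = -9/7 = -1.2857
Perp slope = -dx/dy = 7/9 = 0.7778
b = My - (perp slope)*Mx = 15.5 + (7*(-1.5))/(-9) = 15.5 + 1.1667 = 16.6667

y = 0.7778x + 16.6667


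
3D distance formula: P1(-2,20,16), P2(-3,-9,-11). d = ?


dx=-1, dy=-29, dz=-27
d = sqrt(1+841+729) = sqrt(1571) = 39.6358

39.6358


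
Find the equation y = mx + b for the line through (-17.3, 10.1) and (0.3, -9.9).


m = (-20.0)/(17.6) = -1.1364
b = y1 - m*x1 = 10.1 - (-20.0*(-17.3))/(17.6) = 10.1 - 19.6591 = -9.5591

y = -1.1364x - 9.5591


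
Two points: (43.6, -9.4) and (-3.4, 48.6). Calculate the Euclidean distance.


dx = -3.4 - 43.6 = -47.0
dy = 48.6 + 9.4 = 58.0
d = sqrt(2209.0 + 3364.0) = sqrt(5573.0) = 74.6525

74.6525


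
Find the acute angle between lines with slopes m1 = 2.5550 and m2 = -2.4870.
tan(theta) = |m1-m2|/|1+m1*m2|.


m1-m2 = 5.042
1+m1*m2 = -5.354285
tan(theta) = |5.042/(-5.354285)| = 0.941676
theta = arctan(|5.042/(-5.354285)|) = 43.2795 degrees (acute angle)

43.2795 degrees


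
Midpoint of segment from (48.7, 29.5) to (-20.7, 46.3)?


Mx = (48.7 - 20.7)/2 = 28/2 = 14.0000
My = (29.5 + 46.3)/2 = 75.8/2 = 37.9000

(14.0000, 37.9000)


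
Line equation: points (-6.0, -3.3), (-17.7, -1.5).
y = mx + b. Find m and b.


m = (1.8)/(-11.7) = -0.1538
b = y1 - m*x1 = -3.3 - (1.8*(-6.0))/(-11.7) = -3.3 - 0.9231 = -4.2231

y = -0.1538x - 4.2231


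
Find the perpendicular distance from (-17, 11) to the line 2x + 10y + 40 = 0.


|2*(-17) + 10*11 + 40| = |116| = 116
sqrt(4 + 100) = sqrt(104) = 10.1980
d = 116/sqrt(104) = 11.3747

11.3747


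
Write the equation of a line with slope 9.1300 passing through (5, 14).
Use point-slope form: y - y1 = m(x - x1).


y - 14 = 9.1300(x - 5)
y = 9.1300x + 14 - 9.1300*5
y = 9.1300x - 31.6500

y = 9.1300x - 31.6500


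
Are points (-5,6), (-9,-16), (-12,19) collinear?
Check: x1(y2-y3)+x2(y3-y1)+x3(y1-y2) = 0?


-5*(-16-19) - 9*(19-6) - 12*(6+ 16)
= 175 - 117 - 264 = -206

No, not collinear (determinant = -206)


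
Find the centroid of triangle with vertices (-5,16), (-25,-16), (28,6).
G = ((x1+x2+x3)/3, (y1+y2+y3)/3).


Gx = (-5- 25+28)/3 = -2/3 = -0.6667
Gy = (16- 16+6)/3 = 6/3 = 2.0000

G = (-0.6667, 2.0000)


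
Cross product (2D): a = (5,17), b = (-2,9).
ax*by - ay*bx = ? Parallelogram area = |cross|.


cross = 5*9 - 17*(-2) = 45 + 34 = 79
Parallelogram area = |79| = 79

cross = 79, parallelogram area = 79


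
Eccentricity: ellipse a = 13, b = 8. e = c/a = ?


c = sqrt(169-64) = sqrt(105) = 10.2470
e = c/a = sqrt(105)/13 = 0.7882

e = 0.7882


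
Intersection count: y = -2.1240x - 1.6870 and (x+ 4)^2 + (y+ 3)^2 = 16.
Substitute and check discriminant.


Substitute y = -2.1240x - 1.6870: (x+ 4)^2 + (-2.1240x- 1.6870+ 3)^2 = 16
Expand to Ax^2 + Bx + C = 0, where b-k = 1.313
A = 1+m^2 = 5.511376
B = 2(m(b-k) - h) = 2(-2.1240*1.313 + 4) = 2.422376
C = h^2 + (b-k)^2 - r^2 = 16 + 1.723969 - 16 = 1.723969
disc = B^2-4AC = 5.8679 - 38.0058 = -32.1379
disc < 0

0 intersection points


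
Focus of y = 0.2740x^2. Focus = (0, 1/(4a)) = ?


a = 0.2740
4a = 1.0960
focus = (0, 1/1.0960) = (0, 0.9124)

Focus = (0, 0.9124)


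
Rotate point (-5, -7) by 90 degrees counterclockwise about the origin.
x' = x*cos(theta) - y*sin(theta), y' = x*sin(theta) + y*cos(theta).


cos(90) = 0, sin(90) = 1
x' = -5*0 + 7*1 = 7
y' = -5*1 - 7*0 = -5

(7, -5)


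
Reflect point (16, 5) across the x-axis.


Reflection rule for x-axis: (x, -y)
(16, 5) -> (16, -5)

(16, -5)


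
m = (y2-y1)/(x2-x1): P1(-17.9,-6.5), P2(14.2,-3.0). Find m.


dy = -3.0 + 6.5 = 3.5
dx = 14.2 + 17.9 = 32.1
m = 3.5/32.1 = 0.1090

m = 0.1090


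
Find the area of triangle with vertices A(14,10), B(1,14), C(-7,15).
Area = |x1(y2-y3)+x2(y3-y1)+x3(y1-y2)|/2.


14*(14-15) = -14
1*(15-10) = 5
-7*(10-14) = 28
sum = 19
Area = |19|/2 = 9.5000

9.5000 sq units


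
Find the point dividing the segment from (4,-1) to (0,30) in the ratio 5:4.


Px = (5*0 + 4*4)/9 = 16/9 = 1.7778
Py = (5*30 + 4*(-1))/9 = 146/9 = 16.2222

P = (1.7778, 16.2222)


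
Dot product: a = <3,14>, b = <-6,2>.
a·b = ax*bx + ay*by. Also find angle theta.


a·b = 3*(-6) + 14*2 = -18 + 28 = 10
|a| = sqrt(9+196) = 14.3178
|b| = sqrt(36+4) = 6.3246
cos(theta) = 10/(sqrt(205)*sqrt(40)) = 10/sqrt(8200) = 0.110432
theta = arccos(10/sqrt(8200)) = 83.6598 degrees

a·b = 10, theta = 83.6598 deg


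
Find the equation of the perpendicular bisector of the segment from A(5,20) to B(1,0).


Midpoint = (3, 10)
Slope of AB = dy/dx = -20/(-4) = 5.0000
Perp slope = -dx/dy = -4/20 = -0.2000
b = My - (perp slope)*Mx = 10 + (-4*3)/(-20) = 10 + 0.6000 = 10.6000

y = -0.2000x + 10.6000


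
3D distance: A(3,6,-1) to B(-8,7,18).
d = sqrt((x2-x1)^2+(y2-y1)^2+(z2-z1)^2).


dx=-11, dy=1, dz=19
d = sqrt(121+1+361) = sqrt(483) = 21.9773

21.9773


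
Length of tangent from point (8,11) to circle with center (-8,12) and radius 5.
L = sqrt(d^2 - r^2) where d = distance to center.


d = sqrt((8+ 8)^2 + (11-12)^2) = sqrt(256+1) = 16.0312
L = sqrt(257.0000 - 25) = sqrt(232.0000) = 15.2315

15.2315


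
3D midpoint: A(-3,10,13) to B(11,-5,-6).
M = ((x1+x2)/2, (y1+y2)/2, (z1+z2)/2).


Mx = (-3+11)/2 = 4.0000
My = (10- 5)/2 = 2.5000
Mz = (13- 6)/2 = 3.5000

M = (4.0000, 2.5000, 3.5000)


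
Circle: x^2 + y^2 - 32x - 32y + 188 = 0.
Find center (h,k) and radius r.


h = -D/2 = 32/2 = 16
k = -E/2 = 32/2 = 16
r^2 = h^2 + k^2 - F = 256 + 256 - 188 = 324
r = 18

Center (16, 16), radius = 18


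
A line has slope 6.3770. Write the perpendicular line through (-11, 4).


Perpendicular slope = -1/m1 = -1/6.3770 = -0.1568
b2 = y0 - m2*x0 = 4 - 11/6.3770 = 4 - 1.7249 = 2.2751

y = -0.1568x + 2.2751


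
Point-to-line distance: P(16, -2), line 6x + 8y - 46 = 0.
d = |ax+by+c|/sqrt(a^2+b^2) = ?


|6*16 + 8*(-2) - 46| = |34| = 34
sqrt(36 + 64) = sqrt(100) = 10.0000
d = 34/sqrt(100) = 3.4000

3.4000


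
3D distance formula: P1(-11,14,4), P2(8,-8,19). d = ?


dx=19, dy=-22, dz=15
d = sqrt(361+484+225) = sqrt(1070) = 32.7109

32.7109


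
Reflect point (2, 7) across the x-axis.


Reflection rule for x-axis: (x, -y)
(2, 7) -> (2, -7)

(2, -7)


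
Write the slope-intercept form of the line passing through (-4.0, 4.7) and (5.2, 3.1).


m = (-1.6)/(9.2) = -0.1739
b = y1 - m*x1 = 4.7 - (-1.6*(-4.0))/(9.2) = 4.7 - 0.6957 = 4.0043

y = -0.1739x + 4.0043


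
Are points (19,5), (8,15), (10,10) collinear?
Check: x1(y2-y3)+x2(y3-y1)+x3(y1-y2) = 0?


19*(15-10) + 8*(10-5) + 10*(5-15)
= 95 + 40 - 100 = 35

No, not collinear (determinant = 35)


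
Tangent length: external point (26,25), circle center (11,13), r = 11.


d = sqrt((26-11)^2 + (25-13)^2) = sqrt(225+144) = 19.2094
L = sqrt(369.0000 - 121) = sqrt(248.0000) = 15.7480

15.7480


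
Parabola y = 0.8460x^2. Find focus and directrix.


a = 0.8460
1/(4a) = 0.2955
Focus = (0, 0.2955)
Directrix: y = -0.2955

Focus = (0, 0.2955), Directrix: y = -0.2955


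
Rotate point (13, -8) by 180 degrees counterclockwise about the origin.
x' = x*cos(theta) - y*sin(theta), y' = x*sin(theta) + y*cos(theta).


cos(180) = -1, sin(180) = 0
x' = 13*(-1) + 8*0 = -13
y' = 13*0 - 8*(-1) = 8

(-13, 8)


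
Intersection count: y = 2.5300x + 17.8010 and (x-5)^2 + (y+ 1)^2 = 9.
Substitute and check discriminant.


Substitute y = 2.5300x + 17.8010: (x-5)^2 + (2.5300x+17.8010+ 1)^2 = 9
Expand to Ax^2 + Bx + C = 0, where b-k = 18.801
A = 1+m^2 = 7.4009
B = 2(m(b-k) - h) = 2(2.5300*18.801 - 5) = 85.13306
C = h^2 + (b-k)^2 - r^2 = 25 + 353.477601 - 9 = 369.477601
disc = B^2-4AC = 7247.6379 - 10937.8671 = -3690.2292
disc < 0

0 intersection points


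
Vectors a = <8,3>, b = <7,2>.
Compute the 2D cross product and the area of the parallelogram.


cross = 8*2 - 3*7 = 16 - 21 = -5
Parallelogram area = |-5| = 5

cross = -5, parallelogram area = 5


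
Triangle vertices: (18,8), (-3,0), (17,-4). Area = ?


18*(0+ 4) = 72
-3*(-4-8) = 36
17*(8-0) = 136
sum = 244
Area = |244|/2 = 122.0000

122.0000 sq units


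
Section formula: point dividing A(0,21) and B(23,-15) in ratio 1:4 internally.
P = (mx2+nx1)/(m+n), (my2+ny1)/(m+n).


Px = (1*23 + 4*0)/5 = 23/5 = 4.6000
Py = (1*(-15) + 4*21)/5 = 69/5 = 13.8000

P = (4.6000, 13.8000)


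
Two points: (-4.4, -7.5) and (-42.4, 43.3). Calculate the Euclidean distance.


dx = -42.4 + 4.4 = -38.0
dy = 43.3 + 7.5 = 50.8
d = sqrt(1444.0 + 2580.64) = sqrt(4024.64) = 63.4401

63.4401


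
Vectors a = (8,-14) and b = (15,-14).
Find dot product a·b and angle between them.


a·b = 8*15 - 14*(-14) = 120 + 196 = 316
|a| = sqrt(64+196) = 16.1245
|b| = sqrt(225+196) = 20.5183
cos(theta) = 316/(sqrt(260)*sqrt(421)) = 316/sqrt(109460) = 0.955123
theta = arccos(316/sqrt(109460)) = 17.2301 degrees

a·b = 316, theta = 17.2301 deg


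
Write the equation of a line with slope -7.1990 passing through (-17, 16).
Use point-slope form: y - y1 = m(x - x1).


y - 16 = -7.1990(x + 17)
y = -7.1990x + 16 + 7.1990*(-17)
y = -7.1990x - 106.3830

y = -7.1990x - 106.3830


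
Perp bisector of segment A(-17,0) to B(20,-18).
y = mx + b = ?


Midpoint = (1.5, -9)
Slope of AB = dy/dx = -18/37 = -0.4865
Perp slope = -dx/dy = 37/18 = 2.0556
b = My - (perp slope)*Mx = -9 + (37*1.5)/(-18) = -9 - 3.0833 = -12.0833

y = 2.0556x - 12.0833


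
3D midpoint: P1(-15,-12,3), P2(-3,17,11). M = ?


Mx = (-15- 3)/2 = -9.0000
My = (-12+17)/2 = 2.5000
Mz = (3+11)/2 = 7.0000

M = (-9.0000, 2.5000, 7.0000)


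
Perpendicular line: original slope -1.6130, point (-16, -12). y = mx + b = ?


Perpendicular slope = -1/m1 = -1/(-1.6130) = 0.6200
b2 = y0 - m2*x0 = -12 - 16/(-1.6130) = -12 + 9.9194 = -2.0806

y = 0.6200x - 2.0806


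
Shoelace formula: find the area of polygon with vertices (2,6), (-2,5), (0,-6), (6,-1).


sum(xi*y_{i+1}) = 2*5 - 2*(-6) + 0*(-1) + 6*6 = 58
sum(yi*x_{i+1}) = 6*(-2) + 5*0 - 6*6 - 1*2 = -50
Area = |58 + 50|/2 = 108/2 = 54.0000

54.0000 sq units


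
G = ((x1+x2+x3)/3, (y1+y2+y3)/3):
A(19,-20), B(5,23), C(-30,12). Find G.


Gx = (19+5- 30)/3 = -6/3 = -2.0000
Gy = (-20+23+12)/3 = 15/3 = 5.0000

G = (-2.0000, 5.0000)


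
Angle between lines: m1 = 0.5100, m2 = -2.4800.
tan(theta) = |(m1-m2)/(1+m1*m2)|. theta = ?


m1-m2 = 2.99
1+m1*m2 = -0.2648
tan(theta) = |2.99/(-0.2648)| = 11.291541
theta = arctan(|2.99/(-0.2648)|) = 84.9390 degrees (acute angle)

84.9390 degrees


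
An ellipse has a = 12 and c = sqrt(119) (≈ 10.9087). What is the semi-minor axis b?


b^2 = 12^2 - (sqrt(119))^2 = 144 - 119 = 25
b = sqrt(25) = 5

b = 5


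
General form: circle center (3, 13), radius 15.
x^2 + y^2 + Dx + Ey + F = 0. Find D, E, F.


(x-3)^2 + (y-13)^2 = 15^2
D = -2h = -6, E = -2k = -26
F = h^2+k^2-r^2 = 9+169-225 = -47

D = -6, E = -26, F = -47


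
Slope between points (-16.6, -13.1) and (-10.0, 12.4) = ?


dy = 12.4 + 13.1 = 25.5
dx = -10.0 + 16.6 = 6.6
m = 25.5/6.6 = 3.8636

m = 3.8636


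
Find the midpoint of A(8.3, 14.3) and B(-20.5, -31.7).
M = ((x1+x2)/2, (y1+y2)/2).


Mx = (8.3 - 20.5)/2 = -12.2/2 = -6.1000
My = (14.3 - 31.7)/2 = -17.4/2 = -8.7000

(-6.1000, -8.7000)


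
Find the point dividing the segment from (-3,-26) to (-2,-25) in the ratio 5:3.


Px = (5*(-2) + 3*(-3))/8 = -19/8 = -2.3750
Py = (5*(-25) + 3*(-26))/8 = -203/8 = -25.3750

P = (-2.3750, -25.3750)


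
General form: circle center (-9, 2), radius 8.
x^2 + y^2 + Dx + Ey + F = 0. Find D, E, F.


(x+ 9)^2 + (y-2)^2 = 8^2
D = -2h = 18, E = -2k = -4
F = h^2+k^2-r^2 = 81+4-64 = 21

D = 18, E = -4, F = 21


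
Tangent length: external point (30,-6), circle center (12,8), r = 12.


d = sqrt((30-12)^2 + (-6-8)^2) = sqrt(324+196) = 22.8035
L = sqrt(520.0000 - 144) = sqrt(376.0000) = 19.3907

19.3907


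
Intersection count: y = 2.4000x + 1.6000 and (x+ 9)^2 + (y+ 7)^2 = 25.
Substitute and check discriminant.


Substitute y = 2.4000x + 1.6000: (x+ 9)^2 + (2.4000x+1.6000+ 7)^2 = 25
Expand to Ax^2 + Bx + C = 0, where b-k = 8.6
A = 1+m^2 = 6.76
B = 2(m(b-k) - h) = 2(2.4000*8.6 + 9) = 59.28
C = h^2 + (b-k)^2 - r^2 = 81 + 73.96 - 25 = 129.96
disc = B^2-4AC = 3514.1184 - 3514.1184 = 0
disc = 0

1 intersection point (tangent)


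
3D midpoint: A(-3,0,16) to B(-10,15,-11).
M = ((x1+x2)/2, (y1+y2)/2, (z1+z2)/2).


Mx = (-3- 10)/2 = -6.5000
My = (0+15)/2 = 7.5000
Mz = (16- 11)/2 = 2.5000

M = (-6.5000, 7.5000, 2.5000)


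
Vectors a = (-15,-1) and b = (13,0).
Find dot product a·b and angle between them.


a·b = -15*13 - 1*0 = -195 + 0 = -195
|a| = sqrt(225+1) = 15.0333
|b| = sqrt(169+0) = 13.0000
cos(theta) = -195/(sqrt(226)*sqrt(169)) = -195/sqrt(38194) = -0.997785
theta = arccos(-195/sqrt(38194)) = 176.1859 degrees

a·b = -195, theta = 176.1859 deg


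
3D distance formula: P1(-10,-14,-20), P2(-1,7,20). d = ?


dx=9, dy=21, dz=40
d = sqrt(81+441+1600) = sqrt(2122) = 46.0652

46.0652


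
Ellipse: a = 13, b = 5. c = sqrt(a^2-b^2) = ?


c^2 = 13^2 - 5^2 = 169 - 25 = 144
c = sqrt(144) = 12.0000

c = 12.0000


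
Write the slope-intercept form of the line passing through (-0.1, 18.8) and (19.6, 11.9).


m = (-6.9)/(19.7) = -0.3503
b = y1 - m*x1 = 18.8 - (-6.9*(-0.1))/(19.7) = 18.8 - 0.0350 = 18.7650

y = -0.3503x + 18.7650


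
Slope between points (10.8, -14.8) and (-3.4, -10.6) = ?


dy = -10.6 + 14.8 = 4.2
dx = -3.4 - 10.8 = -14.2
m = 4.2/(-14.2) = -0.2958

m = -0.2958


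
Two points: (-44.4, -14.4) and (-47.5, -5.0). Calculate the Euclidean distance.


dx = -47.5 + 44.4 = -3.1
dy = -5.0 + 14.4 = 9.4
d = sqrt(9.61 + 88.36) = sqrt(97.97) = 9.8980

9.8980


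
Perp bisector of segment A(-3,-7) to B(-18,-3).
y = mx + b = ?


Midpoint = (-10.5, -5)
Slope of AB = dy/dx = 4/(-15) = -0.2667
Perp slope = -dx/dy = 15/4 = 3.7500
b = My - (perp slope)*Mx = -5 + (-15*(-10.5))/4 = -5 + 39.3750 = 34.3750

y = 3.7500x + 34.3750


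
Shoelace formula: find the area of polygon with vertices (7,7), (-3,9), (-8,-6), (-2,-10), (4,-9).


sum(xi*y_{i+1}) = 7*9 - 3*(-6) - 8*(-10) - 2*(-9) + 4*7 = 207
sum(yi*x_{i+1}) = 7*(-3) + 9*(-8) - 6*(-2) - 10*4 - 9*7 = -184
Area = |207 + 184|/2 = 391/2 = 195.5000

195.5000 sq units


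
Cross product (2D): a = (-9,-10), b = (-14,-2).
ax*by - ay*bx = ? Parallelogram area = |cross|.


cross = -9*(-2) + 10*(-14) = 18 - 140 = -122
Parallelogram area = |-122| = 122

cross = -122, parallelogram area = 122


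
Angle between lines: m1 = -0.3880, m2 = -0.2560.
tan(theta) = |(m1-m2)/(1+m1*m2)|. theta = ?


m1-m2 = -0.132
1+m1*m2 = 1.099328
tan(theta) = |-0.132/1.099328| = 0.120073
theta = arctan(|-0.132/1.099328|) = 6.8469 degrees (acute angle)

6.8469 degrees


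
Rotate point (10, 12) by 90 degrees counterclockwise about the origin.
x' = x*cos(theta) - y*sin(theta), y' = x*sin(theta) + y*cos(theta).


cos(90) = 0, sin(90) = 1
x' = 10*0 - 12*1 = -12
y' = 10*1 + 12*0 = 10

(-12, 10)


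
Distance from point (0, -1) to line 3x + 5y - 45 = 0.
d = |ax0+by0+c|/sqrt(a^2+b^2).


|3*0 + 5*(-1) - 45| = |-50| = 50
sqrt(9 + 25) = sqrt(34) = 5.8310
d = 50/sqrt(34) = 8.5749

8.5749


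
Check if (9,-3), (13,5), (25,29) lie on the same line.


9*(5-29) + 13*(29+ 3) + 25*(-3-5)
= -216 + 416 - 200 = 0

Yes, collinear (determinant = 0)


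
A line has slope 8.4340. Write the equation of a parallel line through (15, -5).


Parallel lines have equal slopes.
m2 = 8.4340
b2 = -5 - 8.4340*15 = -131.5100

y = 8.4340x - 131.5100


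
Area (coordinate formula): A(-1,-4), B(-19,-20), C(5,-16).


-1*(-20+ 16) = 4
-19*(-16+ 4) = 228
5*(-4+ 20) = 80
sum = 312
Area = |312|/2 = 156.0000

156.0000 sq units


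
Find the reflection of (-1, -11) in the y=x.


Reflection rule for y=x: (y, x)
(-1, -11) -> (-11, -1)

(-11, -1)


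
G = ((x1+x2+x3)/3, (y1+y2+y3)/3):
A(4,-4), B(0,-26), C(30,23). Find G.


Gx = (4+0+30)/3 = 34/3 = 11.3333
Gy = (-4- 26+23)/3 = -7/3 = -2.3333

G = (11.3333, -2.3333)


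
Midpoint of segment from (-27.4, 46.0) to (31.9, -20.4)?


Mx = (-27.4 + 31.9)/2 = 4.5/2 = 2.2500
My = (46.0 - 20.4)/2 = 25.6/2 = 12.8000

(2.2500, 12.8000)


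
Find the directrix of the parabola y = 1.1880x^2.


a = 1.1880
1/(4a) = 0.2104
directrix: y = -0.2104 = -0.2104

y = -0.2104
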